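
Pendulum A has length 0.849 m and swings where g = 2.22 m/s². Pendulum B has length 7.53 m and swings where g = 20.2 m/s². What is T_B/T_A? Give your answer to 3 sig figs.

T = 2π√(L/g), so T_B/T_A = √((L_B/g_B)/(L_A/g_A)) = √((7.53/20.2)/(0.849/2.22)) = 0.987.

0.987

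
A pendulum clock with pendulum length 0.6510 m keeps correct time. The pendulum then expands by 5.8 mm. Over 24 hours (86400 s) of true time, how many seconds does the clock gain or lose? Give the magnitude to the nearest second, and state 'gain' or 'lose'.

T ∝ √L, so T'/T = √(0.65680/0.6510) = 1.00444.
In 86400 s of true time the clock registers 86400/1.00444 = 86017.7 s, so it loses 382 s.

lose 382 s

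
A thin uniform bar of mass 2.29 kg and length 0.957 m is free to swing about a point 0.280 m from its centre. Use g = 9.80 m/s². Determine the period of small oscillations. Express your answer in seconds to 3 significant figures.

1.49 s

For a physical pendulum T = 2π√(I/(mgd)), with d = 0.2800 m from pivot to centre of mass.
I_cm = mL²/12 = 2.29 × 0.957²/12 = 0.1748 kg·m²; I = I_cm + md² = 0.1748 + 2.29 × 0.2800² = 0.3543 kg·m².
T = 2π√(0.3543/(2.29 × 9.80 × 0.2800)) = 1.49 s.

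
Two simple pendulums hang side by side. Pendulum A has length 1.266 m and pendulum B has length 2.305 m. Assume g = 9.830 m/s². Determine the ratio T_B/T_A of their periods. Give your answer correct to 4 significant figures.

1.349

T ∝ √L, so T_B/T_A = √(L_B/L_A) = √(2.305/1.266) = 1.349.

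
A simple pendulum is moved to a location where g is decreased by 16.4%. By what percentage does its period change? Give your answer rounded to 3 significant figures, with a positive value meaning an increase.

9.37%

T ∝ 1/√g, so T'/T = 1/√(0.8360) = 1.094.
Percentage change in T = (1.094 − 1) × 100% = 9.37%.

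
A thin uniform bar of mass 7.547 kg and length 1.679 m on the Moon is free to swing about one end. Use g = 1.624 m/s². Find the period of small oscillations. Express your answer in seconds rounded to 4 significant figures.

For a physical pendulum T = 2π√(I/(mgd)), with d = 0.83950 m from pivot to centre of mass.
I_cm = mL²/12 = 7.547 × 1.679²/12 = 1.7729 kg·m²; I = I_cm + md² = 1.7729 + 7.547 × 0.83950² = 7.0918 kg·m².
T = 2π√(7.0918/(7.547 × 1.624 × 0.83950)) = 5.216 s.

5.216 s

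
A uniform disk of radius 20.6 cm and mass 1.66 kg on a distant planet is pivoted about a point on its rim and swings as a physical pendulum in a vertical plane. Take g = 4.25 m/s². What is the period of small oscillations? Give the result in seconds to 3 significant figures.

1.69 s

I_cm = ½mr² = 0.03522 kg·m². The pivot is at distance d = 0.206 m from the centre of mass.
By the parallel-axis theorem, I = I_cm + md² = 0.03522 + 0.07044 = 0.1057 kg·m².
T = 2π√(I/(mgd)) = 2π√(0.1057/(1.66 × 4.25 × 0.206)) = 1.69 s.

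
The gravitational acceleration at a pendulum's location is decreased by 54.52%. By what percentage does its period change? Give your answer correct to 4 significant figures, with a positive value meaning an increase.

T ∝ 1/√g, so T'/T = 1/√(0.45480) = 1.4828.
Percentage change in T = (1.4828 − 1) × 100% = 48.28%.

48.28%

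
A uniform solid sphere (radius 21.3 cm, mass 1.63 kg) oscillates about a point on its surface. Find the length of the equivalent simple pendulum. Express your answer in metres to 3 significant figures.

The equivalent simple-pendulum length is L_eq = I/(md), where I is about the pivot and d = 0.2130 m.
I_cm = (2/5)mR² = 0.02958 kg·m², so I = I_cm + md² = 0.02958 + 0.07395 = 0.1035 kg·m².
L_eq = 0.1035/(1.63 × 0.2130) = 0.298 m.

0.298 m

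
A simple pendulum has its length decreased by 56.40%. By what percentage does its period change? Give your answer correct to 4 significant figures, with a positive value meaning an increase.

T ∝ √L, so T'/T = √(0.43600) = 0.66030.
Percentage change in T = (0.66030 − 1) × 100% = -33.97%.

-33.97%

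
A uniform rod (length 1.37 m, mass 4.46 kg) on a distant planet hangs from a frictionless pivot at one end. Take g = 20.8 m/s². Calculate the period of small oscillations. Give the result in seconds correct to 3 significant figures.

For a physical pendulum T = 2π√(I/(mgd)), with d = 0.6850 m from pivot to centre of mass.
I_cm = mL²/12 = 4.46 × 1.37²/12 = 0.6976 kg·m²; I = I_cm + md² = 0.6976 + 4.46 × 0.6850² = 2.790 kg·m².
T = 2π√(2.790/(4.46 × 20.8 × 0.6850)) = 1.32 s.

1.32 s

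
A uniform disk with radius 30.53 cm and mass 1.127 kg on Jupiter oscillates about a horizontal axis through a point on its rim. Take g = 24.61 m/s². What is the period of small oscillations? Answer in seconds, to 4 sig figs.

0.8571 s

I_cm = ½mr² = 0.052523 kg·m². The pivot is at distance d = 0.3053 m from the centre of mass.
By the parallel-axis theorem, I = I_cm + md² = 0.052523 + 0.10505 = 0.15757 kg·m².
T = 2π√(I/(mgd)) = 2π√(0.15757/(1.127 × 24.61 × 0.3053)) = 0.8571 s.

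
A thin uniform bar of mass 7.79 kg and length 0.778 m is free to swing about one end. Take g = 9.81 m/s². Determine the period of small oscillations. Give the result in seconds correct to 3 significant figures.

1.44 s

For a physical pendulum T = 2π√(I/(mgd)), with d = 0.3890 m from pivot to centre of mass.
I_cm = mL²/12 = 7.79 × 0.778²/12 = 0.3929 kg·m²; I = I_cm + md² = 0.3929 + 7.79 × 0.3890² = 1.572 kg·m².
T = 2π√(1.572/(7.79 × 9.81 × 0.3890)) = 1.44 s.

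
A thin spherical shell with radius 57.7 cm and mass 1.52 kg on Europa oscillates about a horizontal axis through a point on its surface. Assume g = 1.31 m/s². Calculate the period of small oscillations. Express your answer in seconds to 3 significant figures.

I_cm = (2/3)mr² = 0.3374 kg·m². The pivot is at distance d = 0.577 m from the centre of mass.
By the parallel-axis theorem, I = I_cm + md² = 0.3374 + 0.5061 = 0.8434 kg·m².
T = 2π√(I/(mgd)) = 2π√(0.8434/(1.52 × 1.31 × 0.577)) = 5.38 s.

5.38 s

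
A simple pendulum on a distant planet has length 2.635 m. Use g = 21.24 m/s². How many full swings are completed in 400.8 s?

181

T = 2π√(L/g) = 2π√(2.635/21.24) = 2.2131 s.
Number of complete oscillations = ⌊400.8/2.2131⌋ = ⌊181.11⌋ = 181.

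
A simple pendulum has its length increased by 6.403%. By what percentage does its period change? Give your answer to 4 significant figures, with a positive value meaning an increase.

T ∝ √L, so T'/T = √(1.0640) = 1.0315.
Percentage change in T = (1.0315 − 1) × 100% = 3.152%.

3.152%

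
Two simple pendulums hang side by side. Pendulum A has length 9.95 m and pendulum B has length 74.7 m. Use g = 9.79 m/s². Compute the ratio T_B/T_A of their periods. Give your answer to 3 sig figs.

T ∝ √L, so T_B/T_A = √(L_B/L_A) = √(74.7/9.95) = 2.74.

2.74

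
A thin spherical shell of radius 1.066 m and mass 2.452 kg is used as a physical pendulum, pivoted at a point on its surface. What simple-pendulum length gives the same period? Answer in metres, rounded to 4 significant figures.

1.777 m

The equivalent simple-pendulum length is L_eq = I/(md), where I is about the pivot and d = 1.0660 m.
I_cm = (2/3)mR² = 1.8576 kg·m², so I = I_cm + md² = 1.8576 + 2.7863 = 4.6439 kg·m².
L_eq = 4.6439/(2.452 × 1.0660) = 1.777 m.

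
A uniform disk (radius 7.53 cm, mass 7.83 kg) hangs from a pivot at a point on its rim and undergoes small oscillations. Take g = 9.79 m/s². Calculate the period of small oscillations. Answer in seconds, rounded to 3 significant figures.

I_cm = ½mr² = 0.02220 kg·m². The pivot is at distance d = 0.0753 m from the centre of mass.
By the parallel-axis theorem, I = I_cm + md² = 0.02220 + 0.04440 = 0.06660 kg·m².
T = 2π√(I/(mgd)) = 2π√(0.06660/(7.83 × 9.79 × 0.0753)) = 0.675 s.

0.675 s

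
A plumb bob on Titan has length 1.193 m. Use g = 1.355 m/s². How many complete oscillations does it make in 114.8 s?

19

T = 2π√(L/g) = 2π√(1.193/1.355) = 5.8956 s.
Number of complete oscillations = ⌊114.8/5.8956⌋ = ⌊19.472⌋ = 19.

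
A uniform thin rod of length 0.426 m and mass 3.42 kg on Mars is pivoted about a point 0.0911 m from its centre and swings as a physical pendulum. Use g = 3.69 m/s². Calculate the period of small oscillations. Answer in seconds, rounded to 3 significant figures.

1.66 s

For a physical pendulum T = 2π√(I/(mgd)), with d = 0.09110 m from pivot to centre of mass.
I_cm = mL²/12 = 3.42 × 0.426²/12 = 0.05172 kg·m²; I = I_cm + md² = 0.05172 + 3.42 × 0.09110² = 0.08010 kg·m².
T = 2π√(0.08010/(3.42 × 3.69 × 0.09110)) = 1.66 s.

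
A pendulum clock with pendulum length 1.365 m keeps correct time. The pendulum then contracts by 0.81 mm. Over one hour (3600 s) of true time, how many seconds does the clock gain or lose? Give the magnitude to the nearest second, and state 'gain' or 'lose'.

T ∝ √L, so T'/T = √(1.36419/1.365) = 0.999703.
In 3600 s of true time the clock registers 3600/0.999703 = 3601.1 s, so it gains 1 s.

gain 1 s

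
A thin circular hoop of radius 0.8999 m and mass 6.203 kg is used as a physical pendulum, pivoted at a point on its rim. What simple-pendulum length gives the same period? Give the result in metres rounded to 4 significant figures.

1.800 m

The equivalent simple-pendulum length is L_eq = I/(md), where I is about the pivot and d = 0.89990 m.
I_cm = mR² = 5.0233 kg·m², so I = I_cm + md² = 5.0233 + 5.0233 = 10.047 kg·m².
L_eq = 10.047/(6.203 × 0.89990) = 1.800 m.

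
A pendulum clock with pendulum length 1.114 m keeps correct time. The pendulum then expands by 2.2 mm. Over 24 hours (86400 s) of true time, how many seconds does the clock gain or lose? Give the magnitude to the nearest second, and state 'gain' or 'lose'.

T ∝ √L, so T'/T = √(1.11620/1.114) = 1.00099.
In 86400 s of true time the clock registers 86400/1.00099 = 86314.8 s, so it loses 85 s.

lose 85 s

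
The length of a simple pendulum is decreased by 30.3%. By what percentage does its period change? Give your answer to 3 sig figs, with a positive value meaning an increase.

-16.5%

T ∝ √L, so T'/T = √(0.6970) = 0.8349.
Percentage change in T = (0.8349 − 1) × 100% = -16.5%.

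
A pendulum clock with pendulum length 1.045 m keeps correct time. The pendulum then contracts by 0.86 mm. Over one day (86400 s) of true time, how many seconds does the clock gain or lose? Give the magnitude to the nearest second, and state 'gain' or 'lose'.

gain 36 s

T ∝ √L, so T'/T = √(1.04414/1.045) = 0.999588.
In 86400 s of true time the clock registers 86400/0.999588 = 86435.6 s, so it gains 36 s.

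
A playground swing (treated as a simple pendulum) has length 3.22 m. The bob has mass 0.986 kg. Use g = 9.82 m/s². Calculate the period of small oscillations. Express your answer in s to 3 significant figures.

3.60 s

T = 2π√(L/g) = 2π√(3.22/9.82) = 2π × 0.5726 = 3.60 s.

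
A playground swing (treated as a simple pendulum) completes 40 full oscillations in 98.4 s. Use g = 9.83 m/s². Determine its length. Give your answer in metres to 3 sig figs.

T = 98.4/40 = 2.460 s.
From T = 2π√(L/g), L = gT²/(4π²) = 9.83 × 2.460²/(4π²) = 1.51 m.

1.51 m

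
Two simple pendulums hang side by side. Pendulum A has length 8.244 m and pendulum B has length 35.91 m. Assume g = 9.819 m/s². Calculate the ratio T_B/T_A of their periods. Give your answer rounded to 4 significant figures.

2.087

T ∝ √L, so T_B/T_A = √(L_B/L_A) = √(35.91/8.244) = 2.087.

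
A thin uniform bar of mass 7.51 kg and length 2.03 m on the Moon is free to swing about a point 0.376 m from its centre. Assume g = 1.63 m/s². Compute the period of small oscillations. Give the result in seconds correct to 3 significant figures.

5.59 s

For a physical pendulum T = 2π√(I/(mgd)), with d = 0.3760 m from pivot to centre of mass.
I_cm = mL²/12 = 7.51 × 2.03²/12 = 2.579 kg·m²; I = I_cm + md² = 2.579 + 7.51 × 0.3760² = 3.641 kg·m².
T = 2π√(3.641/(7.51 × 1.63 × 0.3760)) = 5.59 s.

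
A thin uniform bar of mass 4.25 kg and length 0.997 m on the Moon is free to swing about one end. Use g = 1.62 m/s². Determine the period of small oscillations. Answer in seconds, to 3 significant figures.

4.02 s

For a physical pendulum T = 2π√(I/(mgd)), with d = 0.4985 m from pivot to centre of mass.
I_cm = mL²/12 = 4.25 × 0.997²/12 = 0.3520 kg·m²; I = I_cm + md² = 0.3520 + 4.25 × 0.4985² = 1.408 kg·m².
T = 2π√(1.408/(4.25 × 1.62 × 0.4985)) = 4.02 s.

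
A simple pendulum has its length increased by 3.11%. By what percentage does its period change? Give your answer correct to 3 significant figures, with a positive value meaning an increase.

T ∝ √L, so T'/T = √(1.031) = 1.015.
Percentage change in T = (1.015 − 1) × 100% = 1.54%.

1.54%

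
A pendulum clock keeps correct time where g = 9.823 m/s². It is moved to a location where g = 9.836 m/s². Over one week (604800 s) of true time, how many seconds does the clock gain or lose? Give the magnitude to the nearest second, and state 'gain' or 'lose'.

gain 400 s

The clock's period scales as T ∝ 1/√g, so T'/T = √(9.823/9.836) = 0.999339.
In 604800 s of true time the clock registers 604800/0.999339 = 605200.1 s, so it gains 400 s.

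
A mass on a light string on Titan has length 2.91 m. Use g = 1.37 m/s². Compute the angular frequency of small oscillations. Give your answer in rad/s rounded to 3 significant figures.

0.686 rad/s

ω = √(g/L) = √(1.37/2.91) = 0.686 rad/s.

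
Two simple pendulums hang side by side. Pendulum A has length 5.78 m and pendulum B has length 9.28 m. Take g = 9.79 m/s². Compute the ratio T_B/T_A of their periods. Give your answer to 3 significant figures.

1.27

T ∝ √L, so T_B/T_A = √(L_B/L_A) = √(9.28/5.78) = 1.27.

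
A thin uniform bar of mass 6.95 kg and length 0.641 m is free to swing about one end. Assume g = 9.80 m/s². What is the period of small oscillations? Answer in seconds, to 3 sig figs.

1.31 s

For a physical pendulum T = 2π√(I/(mgd)), with d = 0.3205 m from pivot to centre of mass.
I_cm = mL²/12 = 6.95 × 0.641²/12 = 0.2380 kg·m²; I = I_cm + md² = 0.2380 + 6.95 × 0.3205² = 0.9519 kg·m².
T = 2π√(0.9519/(6.95 × 9.80 × 0.3205)) = 1.31 s.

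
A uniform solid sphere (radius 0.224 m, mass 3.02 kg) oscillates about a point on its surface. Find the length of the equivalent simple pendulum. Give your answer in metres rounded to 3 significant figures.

The equivalent simple-pendulum length is L_eq = I/(md), where I is about the pivot and d = 0.2240 m.
I_cm = (2/5)mR² = 0.06061 kg·m², so I = I_cm + md² = 0.06061 + 0.1515 = 0.2121 kg·m².
L_eq = 0.2121/(3.02 × 0.2240) = 0.314 m.

0.314 m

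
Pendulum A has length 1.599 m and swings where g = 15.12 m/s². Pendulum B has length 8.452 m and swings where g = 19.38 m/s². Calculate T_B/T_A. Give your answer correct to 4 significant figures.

2.031

T = 2π√(L/g), so T_B/T_A = √((L_B/g_B)/(L_A/g_A)) = √((8.452/19.38)/(1.599/15.12)) = 2.031.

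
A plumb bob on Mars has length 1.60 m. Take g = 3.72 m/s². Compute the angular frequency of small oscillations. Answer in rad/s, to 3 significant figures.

1.52 rad/s

ω = √(g/L) = √(3.72/1.60) = 1.52 rad/s.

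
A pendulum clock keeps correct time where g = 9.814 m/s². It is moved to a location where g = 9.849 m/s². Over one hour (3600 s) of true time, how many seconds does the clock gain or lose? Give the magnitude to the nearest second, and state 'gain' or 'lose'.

gain 6 s

The clock's period scales as T ∝ 1/√g, so T'/T = √(9.814/9.849) = 0.998222.
In 3600 s of true time the clock registers 3600/0.998222 = 3606.4 s, so it gains 6 s.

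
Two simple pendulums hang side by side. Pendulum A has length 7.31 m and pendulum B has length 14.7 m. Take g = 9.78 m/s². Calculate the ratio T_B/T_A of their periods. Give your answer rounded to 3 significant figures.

T ∝ √L, so T_B/T_A = √(L_B/L_A) = √(14.7/7.31) = 1.42.

1.42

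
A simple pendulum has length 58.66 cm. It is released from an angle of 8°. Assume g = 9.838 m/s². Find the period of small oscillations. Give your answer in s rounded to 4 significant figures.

T = 2π√(L/g) = 2π√(0.5866/9.838) = 2π × 0.24418 = 1.534 s.

1.534 s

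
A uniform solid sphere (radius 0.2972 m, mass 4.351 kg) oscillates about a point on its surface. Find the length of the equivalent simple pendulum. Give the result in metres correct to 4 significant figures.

The equivalent simple-pendulum length is L_eq = I/(md), where I is about the pivot and d = 0.29720 m.
I_cm = (2/5)mR² = 0.15373 kg·m², so I = I_cm + md² = 0.15373 + 0.38431 = 0.53804 kg·m².
L_eq = 0.53804/(4.351 × 0.29720) = 0.4161 m.

0.4161 m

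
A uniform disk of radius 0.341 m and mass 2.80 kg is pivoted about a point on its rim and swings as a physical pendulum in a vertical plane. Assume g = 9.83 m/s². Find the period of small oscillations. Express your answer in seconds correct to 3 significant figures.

1.43 s

I_cm = ½mr² = 0.1628 kg·m². The pivot is at distance d = 0.341 m from the centre of mass.
By the parallel-axis theorem, I = I_cm + md² = 0.1628 + 0.3256 = 0.4884 kg·m².
T = 2π√(I/(mgd)) = 2π√(0.4884/(2.80 × 9.83 × 0.341)) = 1.43 s.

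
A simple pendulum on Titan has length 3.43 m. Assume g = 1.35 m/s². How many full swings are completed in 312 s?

31

T = 2π√(L/g) = 2π√(3.43/1.35) = 10.02 s.
Number of complete oscillations = ⌊312/10.02⌋ = ⌊31.15⌋ = 31.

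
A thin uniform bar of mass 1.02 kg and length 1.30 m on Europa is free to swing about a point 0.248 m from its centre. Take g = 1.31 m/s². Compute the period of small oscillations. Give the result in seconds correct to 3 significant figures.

For a physical pendulum T = 2π√(I/(mgd)), with d = 0.2480 m from pivot to centre of mass.
I_cm = mL²/12 = 1.02 × 1.30²/12 = 0.1437 kg·m²; I = I_cm + md² = 0.1437 + 1.02 × 0.2480² = 0.2064 kg·m².
T = 2π√(0.2064/(1.02 × 1.31 × 0.2480)) = 4.96 s.

4.96 s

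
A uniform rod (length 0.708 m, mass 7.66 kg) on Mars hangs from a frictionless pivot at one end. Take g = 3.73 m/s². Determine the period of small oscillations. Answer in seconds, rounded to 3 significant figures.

For a physical pendulum T = 2π√(I/(mgd)), with d = 0.3540 m from pivot to centre of mass.
I_cm = mL²/12 = 7.66 × 0.708²/12 = 0.3200 kg·m²; I = I_cm + md² = 0.3200 + 7.66 × 0.3540² = 1.280 kg·m².
T = 2π√(1.280/(7.66 × 3.73 × 0.3540)) = 2.24 s.

2.24 s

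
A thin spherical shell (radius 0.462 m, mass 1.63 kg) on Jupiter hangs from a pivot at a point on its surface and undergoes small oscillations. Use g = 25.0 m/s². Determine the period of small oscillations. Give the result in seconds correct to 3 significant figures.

1.10 s

I_cm = (2/3)mr² = 0.2319 kg·m². The pivot is at distance d = 0.462 m from the centre of mass.
By the parallel-axis theorem, I = I_cm + md² = 0.2319 + 0.3479 = 0.5799 kg·m².
T = 2π√(I/(mgd)) = 2π√(0.5799/(1.63 × 25.0 × 0.462)) = 1.10 s.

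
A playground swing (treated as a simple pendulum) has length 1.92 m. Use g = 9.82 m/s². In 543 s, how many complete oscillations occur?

T = 2π√(L/g) = 2π√(1.92/9.82) = 2.778 s.
Number of complete oscillations = ⌊543/2.778⌋ = ⌊195.4⌋ = 195.

195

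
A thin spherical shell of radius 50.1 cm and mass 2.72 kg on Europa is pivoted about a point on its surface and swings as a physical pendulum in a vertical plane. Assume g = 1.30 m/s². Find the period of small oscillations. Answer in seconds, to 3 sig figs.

I_cm = (2/3)mr² = 0.4551 kg·m². The pivot is at distance d = 0.501 m from the centre of mass.
By the parallel-axis theorem, I = I_cm + md² = 0.4551 + 0.6827 = 1.138 kg·m².
T = 2π√(I/(mgd)) = 2π√(1.138/(2.72 × 1.30 × 0.501)) = 5.04 s.

5.04 s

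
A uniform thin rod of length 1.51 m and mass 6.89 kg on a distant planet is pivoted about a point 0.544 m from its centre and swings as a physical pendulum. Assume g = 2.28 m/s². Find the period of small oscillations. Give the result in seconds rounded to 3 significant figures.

For a physical pendulum T = 2π√(I/(mgd)), with d = 0.5440 m from pivot to centre of mass.
I_cm = mL²/12 = 6.89 × 1.51²/12 = 1.309 kg·m²; I = I_cm + md² = 1.309 + 6.89 × 0.5440² = 3.348 kg·m².
T = 2π√(3.348/(6.89 × 2.28 × 0.5440)) = 3.93 s.

3.93 s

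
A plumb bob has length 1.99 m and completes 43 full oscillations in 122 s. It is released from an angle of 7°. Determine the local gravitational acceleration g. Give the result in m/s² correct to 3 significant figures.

T = 122/43 = 2.837 s.
From T = 2π√(L/g), g = 4π²L/T² = 4π² × 1.99/2.837² = 9.76 m/s².

9.76 m/s²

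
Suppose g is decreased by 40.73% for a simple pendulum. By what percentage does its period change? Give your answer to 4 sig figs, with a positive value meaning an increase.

29.89%

T ∝ 1/√g, so T'/T = 1/√(0.59270) = 1.2989.
Percentage change in T = (1.2989 − 1) × 100% = 29.89%.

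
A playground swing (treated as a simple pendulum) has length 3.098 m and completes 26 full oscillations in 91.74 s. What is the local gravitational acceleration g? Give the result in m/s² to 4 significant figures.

T = 91.74/26 = 3.5285 s.
From T = 2π√(L/g), g = 4π²L/T² = 4π² × 3.098/3.5285² = 9.824 m/s².

9.824 m/s²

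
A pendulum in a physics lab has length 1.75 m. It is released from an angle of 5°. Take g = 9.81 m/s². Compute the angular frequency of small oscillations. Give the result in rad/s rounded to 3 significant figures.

ω = √(g/L) = √(9.81/1.75) = 2.37 rad/s.

2.37 rad/s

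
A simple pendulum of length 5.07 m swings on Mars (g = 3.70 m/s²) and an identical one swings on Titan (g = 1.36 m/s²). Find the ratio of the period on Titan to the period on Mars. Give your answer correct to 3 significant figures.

1.65

T ∝ 1/√g, so T₂/T₁ = √(g₁/g₂) = √(3.70/1.36) = 1.65.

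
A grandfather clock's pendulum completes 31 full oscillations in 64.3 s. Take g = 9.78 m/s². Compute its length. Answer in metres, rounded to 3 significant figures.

1.07 m

T = 64.3/31 = 2.074 s.
From T = 2π√(L/g), L = gT²/(4π²) = 9.78 × 2.074²/(4π²) = 1.07 m.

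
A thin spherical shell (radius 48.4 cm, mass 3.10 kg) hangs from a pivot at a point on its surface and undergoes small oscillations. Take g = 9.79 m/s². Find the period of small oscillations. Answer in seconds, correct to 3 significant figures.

1.80 s

I_cm = (2/3)mr² = 0.4841 kg·m². The pivot is at distance d = 0.484 m from the centre of mass.
By the parallel-axis theorem, I = I_cm + md² = 0.4841 + 0.7262 = 1.210 kg·m².
T = 2π√(I/(mgd)) = 2π√(1.210/(3.10 × 9.79 × 0.484)) = 1.80 s.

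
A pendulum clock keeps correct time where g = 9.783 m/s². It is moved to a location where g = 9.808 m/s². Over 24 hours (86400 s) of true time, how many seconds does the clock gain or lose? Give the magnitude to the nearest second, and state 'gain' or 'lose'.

gain 110 s

The clock's period scales as T ∝ 1/√g, so T'/T = √(9.783/9.808) = 0.998725.
In 86400 s of true time the clock registers 86400/0.998725 = 86510.3 s, so it gains 110 s.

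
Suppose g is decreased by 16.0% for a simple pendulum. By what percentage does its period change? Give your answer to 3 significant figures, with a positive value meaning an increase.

9.11%

T ∝ 1/√g, so T'/T = 1/√(0.8400) = 1.091.
Percentage change in T = (1.091 − 1) × 100% = 9.11%.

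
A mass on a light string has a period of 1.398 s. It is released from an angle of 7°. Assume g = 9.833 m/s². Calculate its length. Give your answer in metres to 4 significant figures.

0.4868 m

From T = 2π√(L/g), L = gT²/(4π²) = 9.833 × 1.3980²/(4π²) = 0.4868 m.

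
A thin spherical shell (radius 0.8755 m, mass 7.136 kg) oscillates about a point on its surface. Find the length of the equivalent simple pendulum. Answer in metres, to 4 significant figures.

1.459 m

The equivalent simple-pendulum length is L_eq = I/(md), where I is about the pivot and d = 0.87550 m.
I_cm = (2/3)mR² = 3.6465 kg·m², so I = I_cm + md² = 3.6465 + 5.4697 = 9.1162 kg·m².
L_eq = 9.1162/(7.136 × 0.87550) = 1.459 m.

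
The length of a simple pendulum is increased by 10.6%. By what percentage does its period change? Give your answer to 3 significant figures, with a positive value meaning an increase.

5.17%

T ∝ √L, so T'/T = √(1.106) = 1.052.
Percentage change in T = (1.052 − 1) × 100% = 5.17%.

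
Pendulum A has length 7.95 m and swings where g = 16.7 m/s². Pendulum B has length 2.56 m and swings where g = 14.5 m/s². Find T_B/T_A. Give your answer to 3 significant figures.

T = 2π√(L/g), so T_B/T_A = √((L_B/g_B)/(L_A/g_A)) = √((2.56/14.5)/(7.95/16.7)) = 0.609.

0.609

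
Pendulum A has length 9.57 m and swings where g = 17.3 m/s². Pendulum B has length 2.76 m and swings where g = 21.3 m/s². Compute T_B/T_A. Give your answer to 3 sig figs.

T = 2π√(L/g), so T_B/T_A = √((L_B/g_B)/(L_A/g_A)) = √((2.76/21.3)/(9.57/17.3)) = 0.484.

0.484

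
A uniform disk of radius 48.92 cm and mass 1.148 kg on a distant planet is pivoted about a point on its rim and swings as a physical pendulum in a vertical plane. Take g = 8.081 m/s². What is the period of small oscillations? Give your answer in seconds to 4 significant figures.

I_cm = ½mr² = 0.13737 kg·m². The pivot is at distance d = 0.4892 m from the centre of mass.
By the parallel-axis theorem, I = I_cm + md² = 0.13737 + 0.27474 = 0.41210 kg·m².
T = 2π√(I/(mgd)) = 2π√(0.41210/(1.148 × 8.081 × 0.4892)) = 1.893 s.

1.893 s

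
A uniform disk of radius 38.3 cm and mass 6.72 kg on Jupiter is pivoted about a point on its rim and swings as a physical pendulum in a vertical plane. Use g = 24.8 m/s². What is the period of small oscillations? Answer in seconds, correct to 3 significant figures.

0.956 s

I_cm = ½mr² = 0.4929 kg·m². The pivot is at distance d = 0.383 m from the centre of mass.
By the parallel-axis theorem, I = I_cm + md² = 0.4929 + 0.9858 = 1.479 kg·m².
T = 2π√(I/(mgd)) = 2π√(1.479/(6.72 × 24.8 × 0.383)) = 0.956 s.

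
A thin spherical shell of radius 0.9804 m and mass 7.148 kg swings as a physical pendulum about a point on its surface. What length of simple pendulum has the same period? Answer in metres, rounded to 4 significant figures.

The equivalent simple-pendulum length is L_eq = I/(md), where I is about the pivot and d = 0.98040 m.
I_cm = (2/3)mR² = 4.5804 kg·m², so I = I_cm + md² = 4.5804 + 6.8705 = 11.451 kg·m².
L_eq = 11.451/(7.148 × 0.98040) = 1.634 m.

1.634 m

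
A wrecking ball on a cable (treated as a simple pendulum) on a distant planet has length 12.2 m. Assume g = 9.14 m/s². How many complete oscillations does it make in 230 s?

T = 2π√(L/g) = 2π√(12.2/9.14) = 7.259 s.
Number of complete oscillations = ⌊230/7.259⌋ = ⌊31.68⌋ = 31.

31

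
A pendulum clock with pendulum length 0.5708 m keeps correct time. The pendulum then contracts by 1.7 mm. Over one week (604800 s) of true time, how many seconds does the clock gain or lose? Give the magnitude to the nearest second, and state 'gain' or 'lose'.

gain 903 s

T ∝ √L, so T'/T = √(0.56910/0.5708) = 0.998510.
In 604800 s of true time the clock registers 604800/0.998510 = 605702.6 s, so it gains 903 s.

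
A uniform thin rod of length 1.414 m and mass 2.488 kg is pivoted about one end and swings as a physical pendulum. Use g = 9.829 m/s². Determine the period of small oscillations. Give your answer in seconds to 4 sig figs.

For a physical pendulum T = 2π√(I/(mgd)), with d = 0.70700 m from pivot to centre of mass.
I_cm = mL²/12 = 2.488 × 1.414²/12 = 0.41454 kg·m²; I = I_cm + md² = 0.41454 + 2.488 × 0.70700² = 1.6582 kg·m².
T = 2π√(1.6582/(2.488 × 9.829 × 0.70700)) = 1.946 s.

1.946 s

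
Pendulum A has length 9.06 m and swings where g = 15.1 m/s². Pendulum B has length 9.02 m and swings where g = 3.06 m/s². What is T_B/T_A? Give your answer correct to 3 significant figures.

2.22

T = 2π√(L/g), so T_B/T_A = √((L_B/g_B)/(L_A/g_A)) = √((9.02/3.06)/(9.06/15.1)) = 2.22.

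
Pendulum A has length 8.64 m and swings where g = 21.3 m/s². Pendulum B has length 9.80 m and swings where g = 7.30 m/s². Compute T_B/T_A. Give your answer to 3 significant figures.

T = 2π√(L/g), so T_B/T_A = √((L_B/g_B)/(L_A/g_A)) = √((9.80/7.30)/(8.64/21.3)) = 1.82.

1.82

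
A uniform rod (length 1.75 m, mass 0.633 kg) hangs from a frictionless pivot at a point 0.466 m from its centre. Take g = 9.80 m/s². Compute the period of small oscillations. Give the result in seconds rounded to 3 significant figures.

For a physical pendulum T = 2π√(I/(mgd)), with d = 0.4660 m from pivot to centre of mass.
I_cm = mL²/12 = 0.633 × 1.75²/12 = 0.1615 kg·m²; I = I_cm + md² = 0.1615 + 0.633 × 0.4660² = 0.2990 kg·m².
T = 2π√(0.2990/(0.633 × 9.80 × 0.4660)) = 2.02 s.

2.02 s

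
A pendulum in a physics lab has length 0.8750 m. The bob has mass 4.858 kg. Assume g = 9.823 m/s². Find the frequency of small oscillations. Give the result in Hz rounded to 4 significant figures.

T = 2π√(L/g) = 2π√(0.8750/9.823) = 1.8753 s, so f = 1/T = 0.5333 Hz.

0.5333 Hz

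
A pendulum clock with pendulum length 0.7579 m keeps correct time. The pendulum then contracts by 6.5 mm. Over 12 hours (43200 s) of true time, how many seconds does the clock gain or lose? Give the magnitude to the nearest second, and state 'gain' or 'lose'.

T ∝ √L, so T'/T = √(0.75140/0.7579) = 0.995703.
In 43200 s of true time the clock registers 43200/0.995703 = 43386.4 s, so it gains 186 s.

gain 186 s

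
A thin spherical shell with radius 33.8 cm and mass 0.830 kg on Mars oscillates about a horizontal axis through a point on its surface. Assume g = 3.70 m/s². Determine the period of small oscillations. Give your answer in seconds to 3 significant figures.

2.45 s

I_cm = (2/3)mr² = 0.06322 kg·m². The pivot is at distance d = 0.338 m from the centre of mass.
By the parallel-axis theorem, I = I_cm + md² = 0.06322 + 0.09482 = 0.1580 kg·m².
T = 2π√(I/(mgd)) = 2π√(0.1580/(0.830 × 3.70 × 0.338)) = 2.45 s.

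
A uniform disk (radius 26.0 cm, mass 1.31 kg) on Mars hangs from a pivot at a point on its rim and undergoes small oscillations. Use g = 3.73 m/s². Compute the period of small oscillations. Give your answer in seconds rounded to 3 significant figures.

2.03 s

I_cm = ½mr² = 0.04428 kg·m². The pivot is at distance d = 0.260 m from the centre of mass.
By the parallel-axis theorem, I = I_cm + md² = 0.04428 + 0.08856 = 0.1328 kg·m².
T = 2π√(I/(mgd)) = 2π√(0.1328/(1.31 × 3.73 × 0.260)) = 2.03 s.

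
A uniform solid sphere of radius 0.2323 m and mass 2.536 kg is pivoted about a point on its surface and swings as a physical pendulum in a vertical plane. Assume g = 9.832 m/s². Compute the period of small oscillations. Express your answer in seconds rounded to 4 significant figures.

1.143 s

I_cm = (2/5)mr² = 0.054740 kg·m². The pivot is at distance d = 0.2323 m from the centre of mass.
By the parallel-axis theorem, I = I_cm + md² = 0.054740 + 0.13685 = 0.19159 kg·m².
T = 2π√(I/(mgd)) = 2π√(0.19159/(2.536 × 9.832 × 0.2323)) = 1.143 s.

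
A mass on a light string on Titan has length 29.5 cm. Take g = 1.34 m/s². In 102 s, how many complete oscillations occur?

T = 2π√(L/g) = 2π√(0.295/1.34) = 2.948 s.
Number of complete oscillations = ⌊102/2.948⌋ = ⌊34.60⌋ = 34.

34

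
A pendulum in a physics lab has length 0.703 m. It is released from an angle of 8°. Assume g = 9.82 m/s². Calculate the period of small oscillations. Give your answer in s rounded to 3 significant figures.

T = 2π√(L/g) = 2π√(0.703/9.82) = 2π × 0.2676 = 1.68 s.

1.68 s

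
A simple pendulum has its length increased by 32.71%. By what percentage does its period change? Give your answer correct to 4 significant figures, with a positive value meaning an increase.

T ∝ √L, so T'/T = √(1.3271) = 1.1520.
Percentage change in T = (1.1520 − 1) × 100% = 15.20%.

15.20%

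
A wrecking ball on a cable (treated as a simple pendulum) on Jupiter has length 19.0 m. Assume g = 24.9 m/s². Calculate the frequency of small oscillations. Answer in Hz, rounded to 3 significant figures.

0.182 Hz

T = 2π√(L/g) = 2π√(19.0/24.9) = 5.489 s, so f = 1/T = 0.182 Hz.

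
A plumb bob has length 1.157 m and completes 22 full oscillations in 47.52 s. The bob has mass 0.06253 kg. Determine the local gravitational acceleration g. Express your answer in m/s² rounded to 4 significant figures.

T = 47.52/22 = 2.1600 s.
From T = 2π√(L/g), g = 4π²L/T² = 4π² × 1.157/2.1600² = 9.790 m/s².

9.790 m/s²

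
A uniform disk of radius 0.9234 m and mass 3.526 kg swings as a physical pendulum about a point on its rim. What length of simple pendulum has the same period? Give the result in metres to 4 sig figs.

1.385 m

The equivalent simple-pendulum length is L_eq = I/(md), where I is about the pivot and d = 0.92340 m.
I_cm = ½mR² = 1.5033 kg·m², so I = I_cm + md² = 1.5033 + 3.0065 = 4.5098 kg·m².
L_eq = 4.5098/(3.526 × 0.92340) = 1.385 m.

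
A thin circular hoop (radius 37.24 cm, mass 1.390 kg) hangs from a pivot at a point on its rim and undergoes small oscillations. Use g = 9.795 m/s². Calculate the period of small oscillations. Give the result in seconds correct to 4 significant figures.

1.733 s

I_cm = mr² = 0.19277 kg·m². The pivot is at distance d = 0.3724 m from the centre of mass.
By the parallel-axis theorem, I = I_cm + md² = 0.19277 + 0.19277 = 0.38554 kg·m².
T = 2π√(I/(mgd)) = 2π√(0.38554/(1.390 × 9.795 × 0.3724)) = 1.733 s.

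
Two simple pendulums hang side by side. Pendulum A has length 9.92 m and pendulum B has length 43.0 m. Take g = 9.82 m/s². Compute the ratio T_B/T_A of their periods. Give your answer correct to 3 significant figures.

2.08

T ∝ √L, so T_B/T_A = √(L_B/L_A) = √(43.0/9.92) = 2.08.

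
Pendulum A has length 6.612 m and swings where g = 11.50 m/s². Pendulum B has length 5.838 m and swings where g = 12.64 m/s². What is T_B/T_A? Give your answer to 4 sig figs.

0.8963

T = 2π√(L/g), so T_B/T_A = √((L_B/g_B)/(L_A/g_A)) = √((5.838/12.64)/(6.612/11.50)) = 0.8963.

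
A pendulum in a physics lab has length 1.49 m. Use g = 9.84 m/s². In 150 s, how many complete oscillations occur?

T = 2π√(L/g) = 2π√(1.49/9.84) = 2.445 s.
Number of complete oscillations = ⌊150/2.445⌋ = ⌊61.35⌋ = 61.

61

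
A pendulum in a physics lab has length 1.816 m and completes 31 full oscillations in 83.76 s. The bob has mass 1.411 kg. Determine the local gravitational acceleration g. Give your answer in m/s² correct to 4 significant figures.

9.820 m/s²

T = 83.76/31 = 2.7019 s.
From T = 2π√(L/g), g = 4π²L/T² = 4π² × 1.816/2.7019² = 9.820 m/s².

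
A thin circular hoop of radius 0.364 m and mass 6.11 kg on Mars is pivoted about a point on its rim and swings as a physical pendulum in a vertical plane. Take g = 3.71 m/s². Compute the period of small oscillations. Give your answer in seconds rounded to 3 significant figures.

2.78 s

I_cm = mr² = 0.8096 kg·m². The pivot is at distance d = 0.364 m from the centre of mass.
By the parallel-axis theorem, I = I_cm + md² = 0.8096 + 0.8096 = 1.619 kg·m².
T = 2π√(I/(mgd)) = 2π√(1.619/(6.11 × 3.71 × 0.364)) = 2.78 s.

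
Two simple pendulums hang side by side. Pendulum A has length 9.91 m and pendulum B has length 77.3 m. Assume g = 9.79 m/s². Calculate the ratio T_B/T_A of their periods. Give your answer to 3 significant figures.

2.79

T ∝ √L, so T_B/T_A = √(L_B/L_A) = √(77.3/9.91) = 2.79.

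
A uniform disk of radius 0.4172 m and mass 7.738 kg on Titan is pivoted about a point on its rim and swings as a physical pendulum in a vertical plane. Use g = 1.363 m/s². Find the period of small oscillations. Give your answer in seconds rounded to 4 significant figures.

4.257 s

I_cm = ½mr² = 0.67342 kg·m². The pivot is at distance d = 0.4172 m from the centre of mass.
By the parallel-axis theorem, I = I_cm + md² = 0.67342 + 1.3468 = 2.0203 kg·m².
T = 2π√(I/(mgd)) = 2π√(2.0203/(7.738 × 1.363 × 0.4172)) = 4.257 s.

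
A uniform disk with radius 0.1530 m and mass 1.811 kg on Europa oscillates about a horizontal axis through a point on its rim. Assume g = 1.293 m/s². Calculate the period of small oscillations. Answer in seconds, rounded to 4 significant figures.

I_cm = ½mr² = 0.021197 kg·m². The pivot is at distance d = 0.1530 m from the centre of mass.
By the parallel-axis theorem, I = I_cm + md² = 0.021197 + 0.042394 = 0.063591 kg·m².
T = 2π√(I/(mgd)) = 2π√(0.063591/(1.811 × 1.293 × 0.1530)) = 2.647 s.

2.647 s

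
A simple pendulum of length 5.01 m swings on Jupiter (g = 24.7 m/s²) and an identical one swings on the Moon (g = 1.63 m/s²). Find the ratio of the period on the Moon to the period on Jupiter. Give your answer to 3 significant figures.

3.89

T ∝ 1/√g, so T₂/T₁ = √(g₁/g₂) = √(24.7/1.63) = 3.89.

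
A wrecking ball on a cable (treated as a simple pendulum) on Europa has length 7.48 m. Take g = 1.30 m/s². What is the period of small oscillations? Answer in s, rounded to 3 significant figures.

15.1 s

T = 2π√(L/g) = 2π√(7.48/1.30) = 2π × 2.399 = 15.1 s.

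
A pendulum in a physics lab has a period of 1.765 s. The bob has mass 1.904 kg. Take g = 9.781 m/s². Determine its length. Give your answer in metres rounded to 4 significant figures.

From T = 2π√(L/g), L = gT²/(4π²) = 9.781 × 1.7650²/(4π²) = 0.7718 m.

0.7718 m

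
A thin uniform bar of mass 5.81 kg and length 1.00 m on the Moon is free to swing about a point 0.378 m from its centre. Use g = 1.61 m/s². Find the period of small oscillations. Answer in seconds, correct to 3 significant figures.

3.83 s

For a physical pendulum T = 2π√(I/(mgd)), with d = 0.3780 m from pivot to centre of mass.
I_cm = mL²/12 = 5.81 × 1.00²/12 = 0.4842 kg·m²; I = I_cm + md² = 0.4842 + 5.81 × 0.3780² = 1.314 kg·m².
T = 2π√(1.314/(5.81 × 1.61 × 0.3780)) = 3.83 s.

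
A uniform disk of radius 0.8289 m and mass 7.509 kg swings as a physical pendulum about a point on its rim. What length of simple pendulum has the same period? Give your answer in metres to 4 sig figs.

1.243 m

The equivalent simple-pendulum length is L_eq = I/(md), where I is about the pivot and d = 0.82890 m.
I_cm = ½mR² = 2.5796 kg·m², so I = I_cm + md² = 2.5796 + 5.1592 = 7.7389 kg·m².
L_eq = 7.7389/(7.509 × 0.82890) = 1.243 m.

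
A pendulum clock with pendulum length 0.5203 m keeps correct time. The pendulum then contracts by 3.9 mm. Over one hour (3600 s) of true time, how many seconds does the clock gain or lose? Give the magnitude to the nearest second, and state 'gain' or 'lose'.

T ∝ √L, so T'/T = √(0.51640/0.5203) = 0.996245.
In 3600 s of true time the clock registers 3600/0.996245 = 3613.6 s, so it gains 14 s.

gain 14 s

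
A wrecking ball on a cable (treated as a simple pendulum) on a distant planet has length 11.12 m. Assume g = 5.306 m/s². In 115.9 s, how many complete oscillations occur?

T = 2π√(L/g) = 2π√(11.12/5.306) = 9.0960 s.
Number of complete oscillations = ⌊115.9/9.0960⌋ = ⌊12.742⌋ = 12.

12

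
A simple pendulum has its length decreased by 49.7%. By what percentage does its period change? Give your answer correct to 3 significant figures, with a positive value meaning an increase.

T ∝ √L, so T'/T = √(0.5030) = 0.7092.
Percentage change in T = (0.7092 − 1) × 100% = -29.1%.

-29.1%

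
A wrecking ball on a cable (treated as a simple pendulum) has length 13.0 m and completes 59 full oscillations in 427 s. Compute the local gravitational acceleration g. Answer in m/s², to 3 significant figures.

T = 427/59 = 7.237 s.
From T = 2π√(L/g), g = 4π²L/T² = 4π² × 13.0/7.237² = 9.80 m/s².

9.80 m/s²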